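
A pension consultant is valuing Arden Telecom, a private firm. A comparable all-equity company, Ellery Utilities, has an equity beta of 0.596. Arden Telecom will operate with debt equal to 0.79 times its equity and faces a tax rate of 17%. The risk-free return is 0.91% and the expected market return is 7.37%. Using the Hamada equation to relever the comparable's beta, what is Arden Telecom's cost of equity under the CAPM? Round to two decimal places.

7.28%

β_L = β_U × [1 + (1 − t)(D/E)] = 0.596 × [1 + (1 − 0.17) × 0.79]
    = 0.596 × [1 + 0.83 × 0.79] = 0.596 × 1.6557 = 0.9868
MRP = 7.37% − 0.91% = 6.46%
E(R) = R_f + β_L × MRP = 0.91% + 0.9868 × 6.46% = 7.28%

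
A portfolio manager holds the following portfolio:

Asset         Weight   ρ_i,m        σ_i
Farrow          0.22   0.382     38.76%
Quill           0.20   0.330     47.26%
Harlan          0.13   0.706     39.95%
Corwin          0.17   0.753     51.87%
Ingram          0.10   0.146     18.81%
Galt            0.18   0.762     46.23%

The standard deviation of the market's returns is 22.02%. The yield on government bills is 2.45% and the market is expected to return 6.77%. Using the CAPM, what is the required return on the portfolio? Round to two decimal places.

β_Farrow = 0.382 × 38.76% / 22.02% = 0.6724
β_Quill = 0.330 × 47.26% / 22.02% = 0.7083
β_Harlan = 0.706 × 39.95% / 22.02% = 1.2809
β_Corwin = 0.753 × 51.87% / 22.02% = 1.7738
β_Ingram = 0.146 × 18.81% / 22.02% = 0.1247
β_Galt = 0.762 × 46.23% / 22.02% = 1.5998
β_P = Σ w_i β_i = 0.22×0.6724 + 0.20×0.7083 + 0.13×1.2809 + 0.17×1.7738 + 0.10×0.1247 + 0.18×1.5998 = 1.0581
MRP = 6.77% − 2.45% = 4.32%
E(R_P) = R_f + β_P × MRP = 2.45% + 1.0581 × 4.32% = 7.02%

7.02%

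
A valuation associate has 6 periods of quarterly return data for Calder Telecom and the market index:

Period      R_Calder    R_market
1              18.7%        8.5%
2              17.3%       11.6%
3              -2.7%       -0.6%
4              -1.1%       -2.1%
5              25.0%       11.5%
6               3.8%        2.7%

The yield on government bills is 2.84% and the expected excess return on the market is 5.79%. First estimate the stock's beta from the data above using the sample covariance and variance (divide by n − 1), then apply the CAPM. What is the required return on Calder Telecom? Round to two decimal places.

13.50%

Mean R_i = (18.7 + 17.3 − 2.7 − 1.1 + 25.0 + 3.8) / 6 = 10.1667%
Mean R_m = (8.5 + 11.6 − 0.6 − 2.1 + 11.5 + 2.7) / 6 = 5.2667%
Σ(R_i − R̄_i)(R_m − R̄_m) = 340.0533  ⇒  Cov = 340.0533 / 5 = 68.0107
Σ(R_m − R̄_m)² = 184.6933  ⇒  Var(R_m) = 184.6933 / 5 = 36.9387
β = Cov / Var(R_m) = 68.0107 / 36.9387 = 1.8412
E(R) = R_f + β × MRP = 2.84% + 1.8412 × 5.79% = 13.50%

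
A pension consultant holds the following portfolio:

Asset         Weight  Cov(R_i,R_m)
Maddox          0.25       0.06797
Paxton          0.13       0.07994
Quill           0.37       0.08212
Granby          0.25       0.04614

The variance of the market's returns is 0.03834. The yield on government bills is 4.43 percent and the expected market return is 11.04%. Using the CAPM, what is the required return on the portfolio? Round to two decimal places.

β_Maddox = 0.06797 / 0.03834 = 1.7728
β_Paxton = 0.07994 / 0.03834 = 2.0850
β_Quill = 0.08212 / 0.03834 = 2.1419
β_Granby = 0.04614 / 0.03834 = 1.2034
β_P = Σ w_i β_i = 0.25×1.7728 + 0.13×2.0850 + 0.37×2.1419 + 0.25×1.2034 = 1.8076
MRP = 11.04% − 4.43% = 6.61%
E(R_P) = R_f + β_P × MRP = 4.43% + 1.8076 × 6.61% = 16.38%

16.38%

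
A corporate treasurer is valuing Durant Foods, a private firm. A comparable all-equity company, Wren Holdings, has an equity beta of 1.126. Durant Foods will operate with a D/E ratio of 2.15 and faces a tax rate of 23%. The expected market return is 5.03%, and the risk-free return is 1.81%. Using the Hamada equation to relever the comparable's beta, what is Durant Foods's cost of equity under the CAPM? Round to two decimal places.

β_L = β_U × [1 + (1 − t)(D/E)] = 1.126 × [1 + (1 − 0.23) × 2.15]
    = 1.126 × [1 + 0.77 × 2.15] = 1.126 × 2.6555 = 2.9901
MRP = 5.03% − 1.81% = 3.22%
E(R) = R_f + β_L × MRP = 1.81% + 2.9901 × 3.22% = 11.44%

11.44%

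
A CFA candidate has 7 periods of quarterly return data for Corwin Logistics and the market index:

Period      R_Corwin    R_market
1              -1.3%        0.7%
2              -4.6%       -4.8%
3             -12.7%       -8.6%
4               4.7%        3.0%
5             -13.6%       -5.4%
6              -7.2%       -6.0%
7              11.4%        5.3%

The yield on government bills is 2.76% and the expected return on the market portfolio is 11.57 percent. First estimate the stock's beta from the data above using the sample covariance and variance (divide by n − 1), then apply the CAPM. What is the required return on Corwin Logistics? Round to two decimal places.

17.20%

Mean R_i = (-1.3 − 4.6 − 12.7 + 4.7 − 13.6 − 7.2 + 11.4) / 7 = -3.3286%
Mean R_m = (0.7 − 4.8 − 8.6 + 3.0 − 5.4 − 6.0 + 5.3) / 7 = -2.2571%
Σ(R_i − R̄_i)(R_m − R̄_m) = 268.9586  ⇒  Cov = 268.9586 / 6 = 44.8264
Σ(R_m − R̄_m)² = 164.0771  ⇒  Var(R_m) = 164.0771 / 6 = 27.3462
β = Cov / Var(R_m) = 44.8264 / 27.3462 = 1.6392
MRP = 11.57% − 2.76% = 8.81%
E(R) = R_f + β × MRP = 2.76% + 1.6392 × 8.81% = 17.20%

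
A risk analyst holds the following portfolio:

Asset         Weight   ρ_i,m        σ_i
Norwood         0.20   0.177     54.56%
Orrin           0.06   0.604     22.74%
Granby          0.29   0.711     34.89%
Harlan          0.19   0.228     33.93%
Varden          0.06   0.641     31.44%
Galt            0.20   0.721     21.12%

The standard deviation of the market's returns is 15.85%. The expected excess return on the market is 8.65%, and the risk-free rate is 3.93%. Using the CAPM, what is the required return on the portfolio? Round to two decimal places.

12.48%

β_Norwood = 0.177 × 54.56% / 15.85% = 0.6093
β_Orrin = 0.604 × 22.74% / 15.85% = 0.8666
β_Granby = 0.711 × 34.89% / 15.85% = 1.5651
β_Harlan = 0.228 × 33.93% / 15.85% = 0.4881
β_Varden = 0.641 × 31.44% / 15.85% = 1.2715
β_Galt = 0.721 × 21.12% / 15.85% = 0.9607
β_P = Σ w_i β_i = 0.20×0.6093 + 0.06×0.8666 + 0.29×1.5651 + 0.19×0.4881 + 0.06×1.2715 + 0.20×0.9607 = 0.9889
E(R_P) = R_f + β_P × MRP = 3.93% + 0.9889 × 8.65% = 12.48%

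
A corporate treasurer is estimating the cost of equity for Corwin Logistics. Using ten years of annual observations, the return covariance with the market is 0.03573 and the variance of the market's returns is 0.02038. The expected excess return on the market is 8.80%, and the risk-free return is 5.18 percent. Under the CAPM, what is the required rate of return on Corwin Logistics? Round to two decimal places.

20.61%

β = Cov(R_i, R_m) / Var(R_m) = 0.03573 / 0.02038 = 1.7532
E(R) = R_f + β × MRP = 5.18% + 1.7532 × 8.80% = 20.61%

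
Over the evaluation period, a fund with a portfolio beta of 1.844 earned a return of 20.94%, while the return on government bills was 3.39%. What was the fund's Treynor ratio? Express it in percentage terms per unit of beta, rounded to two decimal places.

9.52%

Treynor = (R_P − R_f) / β_P = (20.94% − 3.39%) / 1.8440 = 17.55% / 1.8440 = 9.52%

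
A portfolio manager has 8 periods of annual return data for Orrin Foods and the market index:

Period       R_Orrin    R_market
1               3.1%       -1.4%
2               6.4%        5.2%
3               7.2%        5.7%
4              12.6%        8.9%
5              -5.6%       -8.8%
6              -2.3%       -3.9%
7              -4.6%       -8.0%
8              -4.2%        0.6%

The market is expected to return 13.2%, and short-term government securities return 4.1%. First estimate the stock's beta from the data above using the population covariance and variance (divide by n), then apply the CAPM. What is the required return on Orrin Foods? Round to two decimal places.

12.59%

Mean R_i = (3.1 + 6.4 + 7.2 + 12.6 − 5.6 − 2.3 − 4.6 − 4.2) / 8 = 1.5750%
Mean R_m = (-1.4 + 5.2 + 5.7 + 8.9 − 8.8 − 3.9 − 8.0 + 0.6) / 8 = -0.2125%
Σ(R_i − R̄_i)(R_m − R̄_m) = 277.3275  ⇒  Cov = 277.3275 / 8 = 34.6659
Σ(R_m − R̄_m)² = 297.3488  ⇒  Var(R_m) = 297.3488 / 8 = 37.1686
β = Cov / Var(R_m) = 34.6659 / 37.1686 = 0.9327
MRP = 13.2% − 4.1% = 9.10%
E(R) = R_f + β × MRP = 4.1% + 0.9327 × 9.1% = 12.59%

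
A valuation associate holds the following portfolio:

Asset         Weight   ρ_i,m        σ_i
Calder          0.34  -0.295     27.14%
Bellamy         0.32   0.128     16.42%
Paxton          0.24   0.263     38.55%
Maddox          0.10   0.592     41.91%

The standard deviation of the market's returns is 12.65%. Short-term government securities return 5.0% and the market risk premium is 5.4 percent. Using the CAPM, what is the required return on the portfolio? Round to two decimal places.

6.22%

β_Calder = -0.295 × 27.14% / 12.65% = -0.6329
β_Bellamy = 0.128 × 16.42% / 12.65% = 0.1661
β_Paxton = 0.263 × 38.55% / 12.65% = 0.8015
β_Maddox = 0.592 × 41.91% / 12.65% = 1.9613
β_P = Σ w_i β_i = 0.34×-0.6329 + 0.32×0.1661 + 0.24×0.8015 + 0.10×1.9613 = 0.2265
E(R_P) = R_f + β_P × MRP = 5.0% + 0.2265 × 5.4% = 6.22%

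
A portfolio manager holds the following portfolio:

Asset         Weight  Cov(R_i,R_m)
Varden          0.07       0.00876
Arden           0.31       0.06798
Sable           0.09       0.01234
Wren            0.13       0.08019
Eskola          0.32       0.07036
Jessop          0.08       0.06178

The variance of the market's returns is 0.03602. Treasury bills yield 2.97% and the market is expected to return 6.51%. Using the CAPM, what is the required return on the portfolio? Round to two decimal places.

β_Varden = 0.00876 / 0.03602 = 0.2432
β_Arden = 0.06798 / 0.03602 = 1.8873
β_Sable = 0.01234 / 0.03602 = 0.3426
β_Wren = 0.08019 / 0.03602 = 2.2263
β_Eskola = 0.07036 / 0.03602 = 1.9534
β_Jessop = 0.06178 / 0.03602 = 1.7152
β_P = Σ w_i β_i = 0.07×0.2432 + 0.31×1.8873 + 0.09×0.3426 + 0.13×2.2263 + 0.32×1.9534 + 0.08×1.7152 = 1.6846
MRP = 6.51% − 2.97% = 3.54%
E(R_P) = R_f + β_P × MRP = 2.97% + 1.6846 × 3.54% = 8.93%

8.93%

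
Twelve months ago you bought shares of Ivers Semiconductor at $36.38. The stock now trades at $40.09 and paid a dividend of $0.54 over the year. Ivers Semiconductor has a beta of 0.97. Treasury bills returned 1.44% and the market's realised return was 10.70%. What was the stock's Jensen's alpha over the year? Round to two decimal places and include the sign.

+1.26%

Realised HPR = (P1 + D1 − P0) / P0 = (40.09 + 0.54 − 36.38) / 36.38 = 4.25 / 36.38 = 11.6822%
MRP = 10.70% − 1.44% = 9.26%
CAPM required = R_f + β·MRP = 1.44% + 0.97 × 9.26% = 10.4222%
α = realised − required = 11.6822% − 10.4222% = +1.26%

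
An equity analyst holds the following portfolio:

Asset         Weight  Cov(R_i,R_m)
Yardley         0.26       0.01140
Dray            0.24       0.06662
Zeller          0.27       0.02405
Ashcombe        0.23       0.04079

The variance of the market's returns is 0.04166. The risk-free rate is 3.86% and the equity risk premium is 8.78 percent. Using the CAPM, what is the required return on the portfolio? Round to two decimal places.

11.20%

β_Yardley = 0.01140 / 0.04166 = 0.2736
β_Dray = 0.06662 / 0.04166 = 1.5991
β_Zeller = 0.02405 / 0.04166 = 0.5773
β_Ashcombe = 0.04079 / 0.04166 = 0.9791
β_P = Σ w_i β_i = 0.26×0.2736 + 0.24×1.5991 + 0.27×0.5773 + 0.23×0.9791 = 0.8360
E(R_P) = R_f + β_P × MRP = 3.86% + 0.8360 × 8.78% = 11.20%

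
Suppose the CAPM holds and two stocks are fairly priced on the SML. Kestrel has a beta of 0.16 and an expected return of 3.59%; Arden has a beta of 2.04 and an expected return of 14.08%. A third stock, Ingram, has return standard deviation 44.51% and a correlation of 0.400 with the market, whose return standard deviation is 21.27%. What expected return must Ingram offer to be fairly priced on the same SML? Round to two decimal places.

MRP = (14.08% − 3.59%) / (2.04 − 0.16) = 5.5798%
R_f = 3.59% − 0.16 × 5.5798% = 2.6972%
β_Ingram = ρ·σ_i/σ_m = 0.400 × 44.51 / 21.27 = 0.8370
E(R_Ingram) = R_f + β × MRP = 2.6972% + 0.8370 × 5.5798% = 7.37%

7.37%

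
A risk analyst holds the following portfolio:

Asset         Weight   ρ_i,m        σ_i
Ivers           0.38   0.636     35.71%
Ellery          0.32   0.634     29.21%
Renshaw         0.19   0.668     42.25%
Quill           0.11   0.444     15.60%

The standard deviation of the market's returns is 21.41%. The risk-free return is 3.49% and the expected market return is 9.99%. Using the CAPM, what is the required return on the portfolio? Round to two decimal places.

9.77%

β_Ivers = 0.636 × 35.71% / 21.41% = 1.0608
β_Ellery = 0.634 × 29.21% / 21.41% = 0.8650
β_Renshaw = 0.668 × 42.25% / 21.41% = 1.3182
β_Quill = 0.444 × 15.60% / 21.41% = 0.3235
β_P = Σ w_i β_i = 0.38×1.0608 + 0.32×0.8650 + 0.19×1.3182 + 0.11×0.3235 = 0.9659
MRP = 9.99% − 3.49% = 6.50%
E(R_P) = R_f + β_P × MRP = 3.49% + 0.9659 × 6.50% = 9.77%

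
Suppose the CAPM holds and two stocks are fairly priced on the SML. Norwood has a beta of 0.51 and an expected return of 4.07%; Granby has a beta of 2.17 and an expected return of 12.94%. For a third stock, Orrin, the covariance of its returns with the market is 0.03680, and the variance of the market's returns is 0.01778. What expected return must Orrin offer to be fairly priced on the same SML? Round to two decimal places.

12.40%

MRP = (12.94% − 4.07%) / (2.17 − 0.51) = 5.3434%
R_f = 4.07% − 0.51 × 5.3434% = 1.3449%
β_Orrin = Cov / Var(R_m) = 0.03680 / 0.01778 = 2.0697
E(R_Orrin) = R_f + β × MRP = 1.3449% + 2.0697 × 5.3434% = 12.40%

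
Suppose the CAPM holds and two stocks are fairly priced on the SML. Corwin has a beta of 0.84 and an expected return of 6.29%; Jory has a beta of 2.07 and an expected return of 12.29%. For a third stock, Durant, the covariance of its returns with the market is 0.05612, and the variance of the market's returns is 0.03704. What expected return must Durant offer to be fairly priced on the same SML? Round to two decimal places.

9.58%

MRP = (12.29% − 6.29%) / (2.07 − 0.84) = 4.8780%
R_f = 6.29% − 0.84 × 4.8780% = 2.1925%
β_Durant = Cov / Var(R_m) = 0.05612 / 0.03704 = 1.5151
E(R_Durant) = R_f + β × MRP = 2.1925% + 1.5151 × 4.8780% = 9.58%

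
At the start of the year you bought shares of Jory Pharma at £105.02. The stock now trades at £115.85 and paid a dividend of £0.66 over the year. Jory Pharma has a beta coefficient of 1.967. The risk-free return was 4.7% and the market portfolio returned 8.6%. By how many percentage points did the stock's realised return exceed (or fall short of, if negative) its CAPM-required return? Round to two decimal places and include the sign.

-1.43%

Realised HPR = (P1 + D1 − P0) / P0 = (115.85 + 0.66 − 105.02) / 105.02 = 11.49 / 105.02 = 10.9408%
MRP = 8.6% − 4.7% = 3.90%
CAPM required = R_f + β·MRP = 4.7% + 1.967 × 3.9% = 12.3713%
α = realised − required = 10.9408% − 12.3713% = -1.43%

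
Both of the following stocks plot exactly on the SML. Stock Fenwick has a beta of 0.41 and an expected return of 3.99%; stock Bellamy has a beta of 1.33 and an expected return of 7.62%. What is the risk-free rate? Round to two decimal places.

Both satisfy E(R) = R_f + β·MRP, so the slope of the SML is
MRP = (7.62% − 3.99%) / (1.33 − 0.41) = 3.63% / 0.92 = 3.9457%
R_f = E(R_Fenwick) − β_Fenwick·MRP = 3.99% − 0.41 × 3.9457% = 2.3723%

2.37%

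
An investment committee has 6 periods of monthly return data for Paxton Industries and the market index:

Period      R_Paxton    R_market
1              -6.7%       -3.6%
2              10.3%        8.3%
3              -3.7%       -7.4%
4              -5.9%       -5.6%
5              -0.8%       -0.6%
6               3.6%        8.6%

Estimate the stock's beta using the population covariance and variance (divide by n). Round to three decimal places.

0.831

Mean R_i = (-6.7 + 10.3 − 3.7 − 5.9 − 0.8 + 3.6) / 6 = -0.5333%
Mean R_m = (-3.6 + 8.3 − 7.4 − 5.6 − 0.6 + 8.6) / 6 = -0.0500%
Σ(R_i − R̄_i)(R_m − R̄_m) = 201.3100  ⇒  Cov = 201.3100 / 6 = 33.5517
Σ(R_m − R̄_m)² = 242.2750  ⇒  Var(R_m) = 242.2750 / 6 = 40.3792
β = Cov / Var(R_m) = 33.5517 / 40.3792 = 0.8309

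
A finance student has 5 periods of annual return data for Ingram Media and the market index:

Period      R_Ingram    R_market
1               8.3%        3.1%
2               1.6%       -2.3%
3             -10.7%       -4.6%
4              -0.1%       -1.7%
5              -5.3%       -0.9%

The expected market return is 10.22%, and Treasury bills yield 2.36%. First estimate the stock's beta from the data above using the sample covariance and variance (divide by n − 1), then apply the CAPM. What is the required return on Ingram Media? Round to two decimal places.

19.36%

Mean R_i = (8.3 + 1.6 − 10.7 − 0.1 − 5.3) / 5 = -1.2400%
Mean R_m = (3.1 − 2.3 − 4.6 − 1.7 − 0.9) / 5 = -1.2800%
Σ(R_i − R̄_i)(R_m − R̄_m) = 68.2740  ⇒  Cov = 68.2740 / 4 = 17.0685
Σ(R_m − R̄_m)² = 31.5680  ⇒  Var(R_m) = 31.5680 / 4 = 7.8920
β = Cov / Var(R_m) = 17.0685 / 7.8920 = 2.1628
MRP = 10.22% − 2.36% = 7.86%
E(R) = R_f + β × MRP = 2.36% + 2.1628 × 7.86% = 19.36%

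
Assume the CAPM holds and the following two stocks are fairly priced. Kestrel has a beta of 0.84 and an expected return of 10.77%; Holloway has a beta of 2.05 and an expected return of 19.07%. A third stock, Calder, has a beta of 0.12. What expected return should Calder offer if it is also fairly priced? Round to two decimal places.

5.83%

MRP (SML slope) = (19.07% − 10.77%) / (2.05 − 0.84) = 8.30% / 1.21 = 6.8595%
R_f (intercept) = 10.77% − 0.84 × 6.8595% = 5.0080%
E(R_Calder) = R_f + β × MRP = 5.0080% + 0.12 × 6.8595% = 5.83%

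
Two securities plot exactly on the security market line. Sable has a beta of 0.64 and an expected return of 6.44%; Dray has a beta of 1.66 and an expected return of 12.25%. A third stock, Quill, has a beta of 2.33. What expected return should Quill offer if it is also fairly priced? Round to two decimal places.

16.07%

MRP (SML slope) = (12.25% − 6.44%) / (1.66 − 0.64) = 5.81% / 1.02 = 5.6961%
R_f (intercept) = 6.44% − 0.64 × 5.6961% = 2.7945%
E(R_Quill) = R_f + β × MRP = 2.7945% + 2.33 × 5.6961% = 16.07%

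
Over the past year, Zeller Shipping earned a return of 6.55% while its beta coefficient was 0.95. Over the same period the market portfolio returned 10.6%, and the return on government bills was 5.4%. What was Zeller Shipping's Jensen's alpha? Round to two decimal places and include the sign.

Market excess return = 10.6% − 5.4% = 5.20%
CAPM benchmark = R_f + β(R_m − R_f) = 5.4% + 0.95 × 5.2% = 10.3400%
α = actual − benchmark = 6.55% − 10.3400% = -3.79%

-3.79%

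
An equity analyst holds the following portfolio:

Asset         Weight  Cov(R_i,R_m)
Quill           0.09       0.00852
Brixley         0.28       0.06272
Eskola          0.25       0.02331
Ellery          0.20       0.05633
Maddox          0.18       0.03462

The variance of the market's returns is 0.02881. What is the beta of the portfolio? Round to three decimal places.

1.446

β_Quill = 0.00852 / 0.02881 = 0.2957
β_Brixley = 0.06272 / 0.02881 = 2.1770
β_Eskola = 0.02331 / 0.02881 = 0.8091
β_Ellery = 0.05633 / 0.02881 = 1.9552
β_Maddox = 0.03462 / 0.02881 = 1.2017
β_P = Σ w_i β_i = 0.09×0.2957 + 0.28×2.1770 + 0.25×0.8091 + 0.20×1.9552 + 0.18×1.2017 = 1.4458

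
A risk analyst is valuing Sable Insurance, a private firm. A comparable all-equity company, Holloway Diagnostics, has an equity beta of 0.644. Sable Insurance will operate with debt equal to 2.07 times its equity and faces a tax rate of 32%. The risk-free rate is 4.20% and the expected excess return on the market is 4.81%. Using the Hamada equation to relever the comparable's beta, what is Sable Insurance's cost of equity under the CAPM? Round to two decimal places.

β_L = β_U × [1 + (1 − t)(D/E)] = 0.644 × [1 + (1 − 0.32) × 2.07]
    = 0.644 × [1 + 0.68 × 2.07] = 0.644 × 2.4076 = 1.5505
E(R) = R_f + β_L × MRP = 4.20% + 1.5505 × 4.81% = 11.66%

11.66%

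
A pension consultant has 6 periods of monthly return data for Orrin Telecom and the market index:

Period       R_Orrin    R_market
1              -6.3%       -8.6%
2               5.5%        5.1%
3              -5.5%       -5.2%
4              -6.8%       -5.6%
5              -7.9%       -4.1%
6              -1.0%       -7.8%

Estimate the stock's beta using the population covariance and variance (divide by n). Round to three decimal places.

Mean R_i = (-6.3 + 5.5 − 5.5 − 6.8 − 7.9 − 1.0) / 6 = -3.6667%
Mean R_m = (-8.6 + 5.1 − 5.2 − 5.6 − 4.1 − 7.8) / 6 = -4.3667%
Σ(R_i − R̄_i)(R_m − R̄_m) = 93.0333  ⇒  Cov = 93.0333 / 6 = 15.5056
Σ(R_m − R̄_m)² = 121.6133  ⇒  Var(R_m) = 121.6133 / 6 = 20.2689
β = Cov / Var(R_m) = 15.5056 / 20.2689 = 0.7650

0.765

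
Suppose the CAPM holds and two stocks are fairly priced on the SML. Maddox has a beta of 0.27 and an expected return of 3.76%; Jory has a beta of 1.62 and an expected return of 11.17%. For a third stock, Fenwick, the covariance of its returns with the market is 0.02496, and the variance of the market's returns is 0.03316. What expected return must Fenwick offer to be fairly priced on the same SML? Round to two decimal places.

MRP = (11.17% − 3.76%) / (1.62 − 0.27) = 5.4889%
R_f = 3.76% − 0.27 × 5.4889% = 2.2780%
β_Fenwick = Cov / Var(R_m) = 0.02496 / 0.03316 = 0.7527
E(R_Fenwick) = R_f + β × MRP = 2.2780% + 0.7527 × 5.4889% = 6.41%

6.41%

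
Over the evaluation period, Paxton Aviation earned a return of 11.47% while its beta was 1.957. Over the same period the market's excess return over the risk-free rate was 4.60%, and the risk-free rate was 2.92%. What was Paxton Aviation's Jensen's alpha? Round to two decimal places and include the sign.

CAPM benchmark = R_f + β(R_m − R_f) = 2.92% + 1.957 × 4.60% = 11.92220%
α = actual − benchmark = 11.47% − 11.92220% = -0.45%

-0.45%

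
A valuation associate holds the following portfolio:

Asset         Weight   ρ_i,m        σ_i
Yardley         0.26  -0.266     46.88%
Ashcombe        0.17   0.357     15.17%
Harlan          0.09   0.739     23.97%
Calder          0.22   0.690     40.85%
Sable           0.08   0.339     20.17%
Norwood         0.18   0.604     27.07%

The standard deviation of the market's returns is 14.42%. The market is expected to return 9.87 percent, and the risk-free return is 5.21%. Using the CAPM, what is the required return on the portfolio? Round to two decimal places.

β_Yardley = -0.266 × 46.88% / 14.42% = -0.8648
β_Ashcombe = 0.357 × 15.17% / 14.42% = 0.3756
β_Harlan = 0.739 × 23.97% / 14.42% = 1.2284
β_Calder = 0.690 × 40.85% / 14.42% = 1.9547
β_Sable = 0.339 × 20.17% / 14.42% = 0.4742
β_Norwood = 0.604 × 27.07% / 14.42% = 1.1339
β_P = Σ w_i β_i = 0.26×-0.8648 + 0.17×0.3756 + 0.09×1.2284 + 0.22×1.9547 + 0.08×0.4742 + 0.18×1.1339 = 0.6216
MRP = 9.87% − 5.21% = 4.66%
E(R_P) = R_f + β_P × MRP = 5.21% + 0.6216 × 4.66% = 8.11%

8.11%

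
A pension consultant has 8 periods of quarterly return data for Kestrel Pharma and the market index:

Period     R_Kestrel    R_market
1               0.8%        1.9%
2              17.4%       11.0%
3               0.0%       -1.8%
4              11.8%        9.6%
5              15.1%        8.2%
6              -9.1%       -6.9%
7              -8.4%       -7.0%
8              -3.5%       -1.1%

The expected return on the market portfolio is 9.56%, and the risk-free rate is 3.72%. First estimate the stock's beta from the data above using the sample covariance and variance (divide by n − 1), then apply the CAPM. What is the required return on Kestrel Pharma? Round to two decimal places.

12.03%

Mean R_i = (0.8 + 17.4 + 0.0 + 11.8 + 15.1 − 9.1 − 8.4 − 3.5) / 8 = 3.0125%
Mean R_m = (1.9 + 11.0 − 1.8 + 9.6 + 8.2 − 6.9 − 7.0 − 1.1) / 8 = 1.7375%
Σ(R_i − R̄_i)(R_m − R̄_m) = 513.5863  ⇒  Cov = 513.5863 / 7 = 73.3695
Σ(R_m − R̄_m)² = 360.9188  ⇒  Var(R_m) = 360.9188 / 7 = 51.5598
β = Cov / Var(R_m) = 73.3695 / 51.5598 = 1.4230
MRP = 9.56% − 3.72% = 5.84%
E(R) = R_f + β × MRP = 3.72% + 1.4230 × 5.84% = 12.03%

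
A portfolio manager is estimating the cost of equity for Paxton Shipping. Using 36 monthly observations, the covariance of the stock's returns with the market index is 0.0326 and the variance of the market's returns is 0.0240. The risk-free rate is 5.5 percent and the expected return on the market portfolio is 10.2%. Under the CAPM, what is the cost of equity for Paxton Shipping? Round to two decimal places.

11.88%

β = Cov(R_i, R_m) / Var(R_m) = 0.0326 / 0.0240 = 1.3583
MRP = 10.2% − 5.5% = 4.70%
E(R) = R_f + β × MRP = 5.5% + 1.3583 × 4.7% = 11.88%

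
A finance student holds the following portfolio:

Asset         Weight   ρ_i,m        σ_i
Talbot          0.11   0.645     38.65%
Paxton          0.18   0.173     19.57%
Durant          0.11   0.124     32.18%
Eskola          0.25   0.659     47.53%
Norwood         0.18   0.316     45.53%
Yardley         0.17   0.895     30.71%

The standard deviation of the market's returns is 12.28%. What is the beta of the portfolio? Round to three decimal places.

β_Talbot = 0.645 × 38.65% / 12.28% = 2.0301
β_Paxton = 0.173 × 19.57% / 12.28% = 0.2757
β_Durant = 0.124 × 32.18% / 12.28% = 0.3249
β_Eskola = 0.659 × 47.53% / 12.28% = 2.5507
β_Norwood = 0.316 × 45.53% / 12.28% = 1.1716
β_Yardley = 0.895 × 30.71% / 12.28% = 2.2382
β_P = Σ w_i β_i = 0.11×2.0301 + 0.18×0.2757 + 0.11×0.3249 + 0.25×2.5507 + 0.18×1.1716 + 0.17×2.2382 = 1.5377

1.538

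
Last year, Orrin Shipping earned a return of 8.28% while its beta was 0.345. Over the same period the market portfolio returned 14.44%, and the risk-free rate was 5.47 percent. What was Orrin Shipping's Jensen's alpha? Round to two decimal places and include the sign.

Market excess return = 14.44% − 5.47% = 8.97%
CAPM benchmark = R_f + β(R_m − R_f) = 5.47% + 0.345 × 8.97% = 8.56465%
α = actual − benchmark = 8.28% − 8.56465% = -0.28%

-0.28%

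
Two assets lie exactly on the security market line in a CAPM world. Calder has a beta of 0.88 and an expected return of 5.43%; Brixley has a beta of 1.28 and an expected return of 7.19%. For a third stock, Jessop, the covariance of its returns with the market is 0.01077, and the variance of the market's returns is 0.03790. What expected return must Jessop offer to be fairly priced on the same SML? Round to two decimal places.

2.81%

MRP = (7.19% − 5.43%) / (1.28 − 0.88) = 4.4000%
R_f = 5.43% − 0.88 × 4.4000% = 1.5580%
β_Jessop = Cov / Var(R_m) = 0.01077 / 0.03790 = 0.2842
E(R_Jessop) = R_f + β × MRP = 1.5580% + 0.2842 × 4.4000% = 2.81%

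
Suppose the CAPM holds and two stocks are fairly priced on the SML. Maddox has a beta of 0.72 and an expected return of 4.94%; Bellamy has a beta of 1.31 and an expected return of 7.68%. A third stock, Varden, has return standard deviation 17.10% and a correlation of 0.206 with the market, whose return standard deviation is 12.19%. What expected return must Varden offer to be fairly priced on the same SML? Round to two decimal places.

2.94%

MRP = (7.68% − 4.94%) / (1.31 − 0.72) = 4.6441%
R_f = 4.94% − 0.72 × 4.6441% = 1.5962%
β_Varden = ρ·σ_i/σ_m = 0.206 × 17.10 / 12.19 = 0.2890
E(R_Varden) = R_f + β × MRP = 1.5962% + 0.2890 × 4.6441% = 2.94%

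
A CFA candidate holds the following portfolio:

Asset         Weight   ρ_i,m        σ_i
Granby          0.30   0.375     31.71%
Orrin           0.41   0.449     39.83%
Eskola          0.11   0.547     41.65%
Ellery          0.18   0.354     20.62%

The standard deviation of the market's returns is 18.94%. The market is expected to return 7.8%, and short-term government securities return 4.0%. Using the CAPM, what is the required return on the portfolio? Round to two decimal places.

6.95%

β_Granby = 0.375 × 31.71% / 18.94% = 0.6278
β_Orrin = 0.449 × 39.83% / 18.94% = 0.9442
β_Eskola = 0.547 × 41.65% / 18.94% = 1.2029
β_Ellery = 0.354 × 20.62% / 18.94% = 0.3854
β_P = Σ w_i β_i = 0.30×0.6278 + 0.41×0.9442 + 0.11×1.2029 + 0.18×0.3854 = 0.7772
MRP = 7.8% − 4.0% = 3.80%
E(R_P) = R_f + β_P × MRP = 4.0% + 0.7772 × 3.8% = 6.95%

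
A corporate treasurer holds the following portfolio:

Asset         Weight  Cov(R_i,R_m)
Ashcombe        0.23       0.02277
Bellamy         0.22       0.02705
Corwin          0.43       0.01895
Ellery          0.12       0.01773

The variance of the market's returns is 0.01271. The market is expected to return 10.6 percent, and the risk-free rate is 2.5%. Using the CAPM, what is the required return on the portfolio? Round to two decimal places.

β_Ashcombe = 0.02277 / 0.01271 = 1.7915
β_Bellamy = 0.02705 / 0.01271 = 2.1282
β_Corwin = 0.01895 / 0.01271 = 1.4910
β_Ellery = 0.01773 / 0.01271 = 1.3950
β_P = Σ w_i β_i = 0.23×1.7915 + 0.22×2.1282 + 0.43×1.4910 + 0.12×1.3950 = 1.6888
MRP = 10.6% − 2.5% = 8.10%
E(R_P) = R_f + β_P × MRP = 2.5% + 1.6888 × 8.1% = 16.18%

16.18%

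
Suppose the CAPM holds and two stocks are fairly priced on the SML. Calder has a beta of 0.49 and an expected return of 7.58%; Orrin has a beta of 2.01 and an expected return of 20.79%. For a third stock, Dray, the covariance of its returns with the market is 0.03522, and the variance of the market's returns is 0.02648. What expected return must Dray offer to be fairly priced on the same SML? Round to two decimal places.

14.88%

MRP = (20.79% − 7.58%) / (2.01 − 0.49) = 8.6908%
R_f = 7.58% − 0.49 × 8.6908% = 3.3215%
β_Dray = Cov / Var(R_m) = 0.03522 / 0.02648 = 1.3301
E(R_Dray) = R_f + β × MRP = 3.3215% + 1.3301 × 8.6908% = 14.88%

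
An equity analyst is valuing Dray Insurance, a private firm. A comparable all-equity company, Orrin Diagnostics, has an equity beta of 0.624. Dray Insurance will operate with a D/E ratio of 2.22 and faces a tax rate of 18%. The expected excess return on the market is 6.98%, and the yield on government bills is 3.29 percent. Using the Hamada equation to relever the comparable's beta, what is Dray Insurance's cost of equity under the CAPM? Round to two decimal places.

15.57%

β_L = β_U × [1 + (1 − t)(D/E)] = 0.624 × [1 + (1 − 0.18) × 2.22]
    = 0.624 × [1 + 0.82 × 2.22] = 0.624 × 2.8204 = 1.7599
E(R) = R_f + β_L × MRP = 3.29% + 1.7599 × 6.98% = 15.57%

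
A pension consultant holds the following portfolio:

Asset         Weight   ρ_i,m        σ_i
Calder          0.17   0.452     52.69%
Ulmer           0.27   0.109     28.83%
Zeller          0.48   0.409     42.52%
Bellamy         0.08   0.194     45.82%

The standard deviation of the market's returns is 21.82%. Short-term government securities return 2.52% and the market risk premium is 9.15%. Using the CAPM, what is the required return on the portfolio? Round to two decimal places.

β_Calder = 0.452 × 52.69% / 21.82% = 1.0915
β_Ulmer = 0.109 × 28.83% / 21.82% = 0.1440
β_Zeller = 0.409 × 42.52% / 21.82% = 0.7970
β_Bellamy = 0.194 × 45.82% / 21.82% = 0.4074
β_P = Σ w_i β_i = 0.17×1.0915 + 0.27×0.1440 + 0.48×0.7970 + 0.08×0.4074 = 0.6396
E(R_P) = R_f + β_P × MRP = 2.52% + 0.6396 × 9.15% = 8.37%

8.37%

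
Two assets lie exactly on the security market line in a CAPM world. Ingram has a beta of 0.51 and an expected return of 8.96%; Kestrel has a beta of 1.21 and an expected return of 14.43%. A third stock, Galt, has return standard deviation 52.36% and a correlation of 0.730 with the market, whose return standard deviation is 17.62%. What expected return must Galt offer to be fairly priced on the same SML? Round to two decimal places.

MRP = (14.43% − 8.96%) / (1.21 − 0.51) = 7.8143%
R_f = 8.96% − 0.51 × 7.8143% = 4.9747%
β_Galt = ρ·σ_i/σ_m = 0.730 × 52.36 / 17.62 = 2.1693
E(R_Galt) = R_f + β × MRP = 4.9747% + 2.1693 × 7.8143% = 21.93%

21.93%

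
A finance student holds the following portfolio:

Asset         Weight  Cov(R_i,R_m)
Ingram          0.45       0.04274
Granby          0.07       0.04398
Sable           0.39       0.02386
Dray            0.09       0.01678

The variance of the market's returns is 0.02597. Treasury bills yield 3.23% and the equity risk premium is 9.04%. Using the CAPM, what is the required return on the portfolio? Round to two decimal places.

14.76%

β_Ingram = 0.04274 / 0.02597 = 1.6457
β_Granby = 0.04398 / 0.02597 = 1.6935
β_Sable = 0.02386 / 0.02597 = 0.9188
β_Dray = 0.01678 / 0.02597 = 0.6461
β_P = Σ w_i β_i = 0.45×1.6457 + 0.07×1.6935 + 0.39×0.9188 + 0.09×0.6461 = 1.2756
E(R_P) = R_f + β_P × MRP = 3.23% + 1.2756 × 9.04% = 14.76%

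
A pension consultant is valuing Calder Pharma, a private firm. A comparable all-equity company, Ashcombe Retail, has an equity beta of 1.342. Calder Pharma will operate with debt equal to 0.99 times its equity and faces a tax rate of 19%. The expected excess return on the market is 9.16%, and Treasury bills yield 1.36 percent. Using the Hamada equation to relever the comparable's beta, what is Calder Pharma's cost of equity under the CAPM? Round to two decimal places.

β_L = β_U × [1 + (1 − t)(D/E)] = 1.342 × [1 + (1 − 0.19) × 0.99]
    = 1.342 × [1 + 0.81 × 0.99] = 1.342 × 1.8019 = 2.4181
E(R) = R_f + β_L × MRP = 1.36% + 2.4181 × 9.16% = 23.51%

23.51%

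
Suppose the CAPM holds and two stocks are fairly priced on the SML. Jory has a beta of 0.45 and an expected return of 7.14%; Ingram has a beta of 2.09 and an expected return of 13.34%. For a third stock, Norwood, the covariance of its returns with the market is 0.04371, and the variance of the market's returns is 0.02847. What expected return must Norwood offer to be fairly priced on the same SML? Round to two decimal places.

11.24%

MRP = (13.34% − 7.14%) / (2.09 − 0.45) = 3.7805%
R_f = 7.14% − 0.45 × 3.7805% = 5.4388%
β_Norwood = Cov / Var(R_m) = 0.04371 / 0.02847 = 1.5353
E(R_Norwood) = R_f + β × MRP = 5.4388% + 1.5353 × 3.7805% = 11.24%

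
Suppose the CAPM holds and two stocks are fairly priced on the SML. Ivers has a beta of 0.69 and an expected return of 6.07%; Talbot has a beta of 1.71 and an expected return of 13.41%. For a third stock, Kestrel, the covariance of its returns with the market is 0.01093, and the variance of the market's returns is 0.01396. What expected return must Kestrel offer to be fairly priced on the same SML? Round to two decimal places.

6.74%

MRP = (13.41% − 6.07%) / (1.71 − 0.69) = 7.1961%
R_f = 6.07% − 0.69 × 7.1961% = 1.1047%
β_Kestrel = Cov / Var(R_m) = 0.01093 / 0.01396 = 0.7830
E(R_Kestrel) = R_f + β × MRP = 1.1047% + 0.7830 × 7.1961% = 6.74%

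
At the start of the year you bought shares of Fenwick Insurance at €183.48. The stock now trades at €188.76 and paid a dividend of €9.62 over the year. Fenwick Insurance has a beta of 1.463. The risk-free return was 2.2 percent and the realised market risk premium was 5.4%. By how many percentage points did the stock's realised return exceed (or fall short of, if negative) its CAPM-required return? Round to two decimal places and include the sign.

-1.98%

Realised HPR = (P1 + D1 − P0) / P0 = (188.76 + 9.62 − 183.48) / 183.48 = 14.90 / 183.48 = 8.1208%
CAPM required = R_f + β·MRP = 2.2% + 1.463 × 5.4% = 10.1002%
α = realised − required = 8.1208% − 10.1002% = -1.98%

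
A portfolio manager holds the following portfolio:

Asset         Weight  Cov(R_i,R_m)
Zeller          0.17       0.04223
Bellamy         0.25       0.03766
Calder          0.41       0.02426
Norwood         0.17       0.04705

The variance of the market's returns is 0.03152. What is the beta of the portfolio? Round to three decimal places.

1.096

β_Zeller = 0.04223 / 0.03152 = 1.3398
β_Bellamy = 0.03766 / 0.03152 = 1.1948
β_Calder = 0.02426 / 0.03152 = 0.7697
β_Norwood = 0.04705 / 0.03152 = 1.4927
β_P = Σ w_i β_i = 0.17×1.3398 + 0.25×1.1948 + 0.41×0.7697 + 0.17×1.4927 = 1.0958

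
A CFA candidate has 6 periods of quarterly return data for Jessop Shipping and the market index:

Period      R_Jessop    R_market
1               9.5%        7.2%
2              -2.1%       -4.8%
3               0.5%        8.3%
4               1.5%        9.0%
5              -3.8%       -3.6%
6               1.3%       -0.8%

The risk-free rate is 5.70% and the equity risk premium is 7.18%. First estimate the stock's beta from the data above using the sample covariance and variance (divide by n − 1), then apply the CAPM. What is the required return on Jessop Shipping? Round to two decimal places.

8.98%

Mean R_i = (9.5 − 2.1 + 0.5 + 1.5 − 3.8 + 1.3) / 6 = 1.1500%
Mean R_m = (7.2 − 4.8 + 8.3 + 9.0 − 3.6 − 0.8) / 6 = 2.5500%
Σ(R_i − R̄_i)(R_m − R̄_m) = 91.1750  ⇒  Cov = 91.1750 / 5 = 18.2350
Σ(R_m − R̄_m)² = 199.3550  ⇒  Var(R_m) = 199.3550 / 5 = 39.8710
β = Cov / Var(R_m) = 18.2350 / 39.8710 = 0.4573
E(R) = R_f + β × MRP = 5.70% + 0.4573 × 7.18% = 8.98%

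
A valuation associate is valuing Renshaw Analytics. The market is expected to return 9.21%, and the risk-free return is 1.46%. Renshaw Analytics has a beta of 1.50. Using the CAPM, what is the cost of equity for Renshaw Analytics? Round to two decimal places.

13.09%

Market risk premium = E(R_m) − R_f = 9.21% − 1.46% = 7.75%
E(R) = R_f + β × MRP = 1.46% + 1.50 × 7.75% = 13.09%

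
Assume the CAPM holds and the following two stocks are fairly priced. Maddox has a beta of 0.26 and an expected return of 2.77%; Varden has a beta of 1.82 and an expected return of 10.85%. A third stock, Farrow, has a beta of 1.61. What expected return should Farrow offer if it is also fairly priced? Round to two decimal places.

9.76%

MRP (SML slope) = (10.85% − 2.77%) / (1.82 − 0.26) = 8.08% / 1.56 = 5.1795%
R_f (intercept) = 2.77% − 0.26 × 5.1795% = 1.4233%
E(R_Farrow) = R_f + β × MRP = 1.4233% + 1.61 × 5.1795% = 9.76%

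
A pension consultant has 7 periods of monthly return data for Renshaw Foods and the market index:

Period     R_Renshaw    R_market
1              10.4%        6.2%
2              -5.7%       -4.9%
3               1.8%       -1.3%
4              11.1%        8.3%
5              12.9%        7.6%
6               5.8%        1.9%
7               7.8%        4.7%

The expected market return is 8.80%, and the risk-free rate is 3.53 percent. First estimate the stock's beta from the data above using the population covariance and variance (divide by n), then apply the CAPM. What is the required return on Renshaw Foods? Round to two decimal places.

10.34%

Mean R_i = (10.4 − 5.7 + 1.8 + 11.1 + 12.9 + 5.8 + 7.8) / 7 = 6.3000%
Mean R_m = (6.2 − 4.9 − 1.3 + 8.3 + 7.6 + 1.9 + 4.7) / 7 = 3.2143%
Σ(R_i − R̄_i)(R_m − R̄_m) = 186.1700  ⇒  Cov = 186.1700 / 7 = 26.5957
Σ(R_m − R̄_m)² = 144.1686  ⇒  Var(R_m) = 144.1686 / 7 = 20.5955
β = Cov / Var(R_m) = 26.5957 / 20.5955 = 1.2913
MRP = 8.80% − 3.53% = 5.27%
E(R) = R_f + β × MRP = 3.53% + 1.2913 × 5.27% = 10.34%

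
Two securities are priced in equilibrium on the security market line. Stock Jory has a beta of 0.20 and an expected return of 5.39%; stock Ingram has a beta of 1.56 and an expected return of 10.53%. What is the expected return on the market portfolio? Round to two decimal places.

Both satisfy E(R) = R_f + β·MRP, so the slope of the SML is
MRP = (10.53% − 5.39%) / (1.56 − 0.20) = 5.14% / 1.36 = 3.7794%
R_f = E(R_Jory) − β_Jory·MRP = 5.39% − 0.20 × 3.7794% = 4.6341%
E(R_m) = R_f + MRP = 4.6341% + 3.7794% = 8.41%

8.41%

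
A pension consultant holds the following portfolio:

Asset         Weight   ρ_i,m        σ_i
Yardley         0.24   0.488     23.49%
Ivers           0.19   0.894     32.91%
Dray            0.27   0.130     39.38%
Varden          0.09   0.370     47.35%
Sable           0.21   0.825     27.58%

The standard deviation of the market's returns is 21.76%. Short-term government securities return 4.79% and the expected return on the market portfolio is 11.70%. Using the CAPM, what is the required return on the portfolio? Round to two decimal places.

9.90%

β_Yardley = 0.488 × 23.49% / 21.76% = 0.5268
β_Ivers = 0.894 × 32.91% / 21.76% = 1.3521
β_Dray = 0.130 × 39.38% / 21.76% = 0.2353
β_Varden = 0.370 × 47.35% / 21.76% = 0.8051
β_Sable = 0.825 × 27.58% / 21.76% = 1.0457
β_P = Σ w_i β_i = 0.24×0.5268 + 0.19×1.3521 + 0.27×0.2353 + 0.09×0.8051 + 0.21×1.0457 = 0.7389
MRP = 11.70% − 4.79% = 6.91%
E(R_P) = R_f + β_P × MRP = 4.79% + 0.7389 × 6.91% = 9.90%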